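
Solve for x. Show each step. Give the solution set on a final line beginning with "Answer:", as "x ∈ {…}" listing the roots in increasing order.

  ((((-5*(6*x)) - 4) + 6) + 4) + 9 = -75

Step 1. [((((-5*(6*x)) - 4) + 6) + 4) + 9 = -75] 9 comes off first (subtract 9), so sub: (((-5*(6*x)) - 4) + 6) + 4 = -84.
Step 2. [(((-5*(6*x)) - 4) + 6) + 4 = -84] subtract 4: x sits inside (… + 4). So sub: ((-5*(6*x)) - 4) + 6 = -88.
Step 3. [((-5*(6*x)) - 4) + 6 = -88] 6 comes off first (subtract 6) ⇒ sub: (-5*(6*x)) - 4 = -94.
Step 4. [(-5*(6*x)) - 4 = -94] the outer -4 inverts by adding 4, so sub: -5*(6*x) = -90.
Step 5. [-5*(6*x) = -90] leading coefficient -5: divide by -5 ⇒ div: 6*x = 18.
Step 6. [6*x = 18] 6 out front; divide by 6 ⇒ div: x = 3.

Answer: x ∈ {3}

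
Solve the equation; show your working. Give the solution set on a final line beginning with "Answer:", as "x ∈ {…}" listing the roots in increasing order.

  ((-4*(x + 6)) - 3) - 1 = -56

Step 1. [((-4*(x + 6)) - 3) - 1 = -56] 1 comes off first (add 1). So sub: (-4*(x + 6)) - 3 = -55.
Step 2. [(-4*(x + 6)) - 3 = -55] the outer -3 inverts by adding 3. So sub: -4*(x + 6) = -52.
Step 3. [-4*(x + 6) = -52] LHS = -4·(…); ÷-4 both sides. So div: x + 6 = 13.
Step 4. [x + 6 = 13] peel the +6: subtract 6 from each side. So sub: x = 7.

Answer: x ∈ {7}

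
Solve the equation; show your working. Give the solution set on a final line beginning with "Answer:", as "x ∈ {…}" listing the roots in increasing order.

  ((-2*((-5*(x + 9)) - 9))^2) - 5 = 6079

Step 1. [((-2*((-5*(x + 9)) - 9))^2) - 5 = 6079] add 5: x sits inside (… - 5). So sub: (-2*((-5*(x + 9)) - 9))^2 = 6084.
Step 2. [(-2*((-5*(x + 9)) - 9))^2 = 6084] √ both sides: 6084 ≥ 0 gives two branches, so sqrt: -2*((-5*(x + 9)) - 9) = 78 or -78.
Step 3. [-2*((-5*(x + 9)) - 9) = 78 or -78] -2 out front; divide by -2, so div: (-5*(x + 9)) - 9 = -39 or 39.
Step 4. [(-5*(x + 9)) - 9 = -39 or 39] 9 comes off first (add 9) ⇒ sub: -5*(x + 9) = -30 or 48.
Step 5. [-5*(x + 9) = -30 or 48] LHS = -5·(…); ÷-5 both sides ⇒ div: x + 9 = 6 or -48/5.
Step 6. [x + 9 = 6 or -48/5] 9 comes off first (subtract 9), so sub: x = -3 or -93/5.

Answer: x ∈ {-93/5, -3}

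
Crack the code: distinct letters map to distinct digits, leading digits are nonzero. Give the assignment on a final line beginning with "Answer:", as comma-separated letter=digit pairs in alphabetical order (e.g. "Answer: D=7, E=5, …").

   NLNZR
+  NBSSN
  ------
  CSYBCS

Step 1. [col 1: R + N ≡ S (mod 10)] no forcing yet in column 1 (carry-in 0); R=9 is free and consistent — try it ⇒ R=9.
Step 2. [C] the sum has 6 digits but both addends have 5; that extra leading digit C is the final carry, namely 1. So C=1.
Step 3. [col 1: R + N ≡ S (mod 10)] N=8 is one option consistent with column 1 (R + N ≡ S (mod 10), carry-in 0) — take it ⇒ N=8.
Step 4. [col 1: R + N ≡ S (mod 10)] column 1: given R=9, N=8, carry-in 0, and digits 1,8,9 already taken and all letters distinct, R+N≡S (mod 10) forces S=7 ⇒ S=7.
Step 5. [col 2: Z + S ≡ C (mod 10)] column 2 reads Z+S+carry(1)=C with S=7, C=1; with digits 1,7,8,9 already taken and all letters distinct, the only value for Z is 3, so Z=3.
Step 6. [col 3: N + S ≡ B (mod 10)] column 3 reads N+S+carry(1)=B with N=8, S=7; with digits 1,3,7,8,9 already taken and all letters distinct, the only value for B is 6, so B=6.
Step 7. [col 4: L + B ≡ Y (mod 10)] from column 4 (B=6, carry-in 1, digits 1,3,6,7,8,9 already taken and all letters distinct): L must equal 5. So L=5.
Step 8. [col 4: L + B ≡ Y (mod 10)] column 4: given L=5, B=6, carry-in 1, and digits 1,3,5,6,7,8,9 already taken and all letters distinct, L+B≡Y (mod 10) forces Y=2. So Y=2.

Answer: B=6, C=1, L=5, N=8, R=9, S=7, Y=2, Z=3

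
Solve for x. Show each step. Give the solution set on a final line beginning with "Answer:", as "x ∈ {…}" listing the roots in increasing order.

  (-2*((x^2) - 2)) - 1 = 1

Step 1. [(-2*((x^2) - 2)) - 1 = 1] peel the -1: add 1 from each side. So sub: -2*((x^2) - 2) = 2.
Step 2. [-2*((x^2) - 2) = 2] -2 out front; divide by -2. So div: (x^2) - 2 = -1.
Step 3. [(x^2) - 2 = -1] 2 comes off first (add 2). So sub: x^2 = 1.
Step 4. [x^2 = 1] √ both sides: 1 ≥ 0 gives two branches ⇒ sqrt: x = 1 or -1.

Answer: x ∈ {-1, 1}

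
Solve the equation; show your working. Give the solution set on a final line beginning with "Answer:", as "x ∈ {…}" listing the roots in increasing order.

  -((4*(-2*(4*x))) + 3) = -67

Step 1. [-((4*(-2*(4*x))) + 3) = -67] leading − — multiply by −1, so neg: (4*(-2*(4*x))) + 3 = 67.
Step 2. [(4*(-2*(4*x))) + 3 = 67] the outer +3 inverts by subtracting 3, so sub: 4*(-2*(4*x)) = 64.
Step 3. [4*(-2*(4*x)) = 64] 4·(inner) — divide through by 4 ⇒ div: -2*(4*x) = 16.
Step 4. [-2*(4*x) = 16] -2 out front; divide by -2 ⇒ div: 4*x = -8.
Step 5. [4*x = -8] 4 out front; divide by 4. So div: x = -2.

Answer: x ∈ {-2}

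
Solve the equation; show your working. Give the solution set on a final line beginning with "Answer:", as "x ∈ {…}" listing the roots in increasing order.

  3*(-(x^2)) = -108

Step 1. [3*(-(x^2)) = -108] divide by the outer 3 ⇒ div: -(x^2) = -36.
Step 2. [-(x^2) = -36] flip signs both sides. So neg: x^2 = 36.
Step 3. [x^2 = 36] 36 ≥ 0, LHS is (·)² — take ±√, so sqrt: x = 6 or -6.

Answer: x ∈ {-6, 6}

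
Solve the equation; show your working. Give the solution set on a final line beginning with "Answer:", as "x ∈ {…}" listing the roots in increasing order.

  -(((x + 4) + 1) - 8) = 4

Step 1. [-(((x + 4) + 1) - 8) = 4] LHS negated; negate both sides ⇒ neg: ((x + 4) + 1) - 8 = -4.
Step 2. [((x + 4) + 1) - 8 = -4] add 8: x sits inside (… - 8) ⇒ sub: (x + 4) + 1 = 4.
Step 3. [(x + 4) + 1 = 4] peel the +1: subtract 1 from each side ⇒ sub: x + 4 = 3.
Step 4. [x + 4 = 3] 4 comes off first (subtract 4). So sub: x = -1.

Answer: x ∈ {-1}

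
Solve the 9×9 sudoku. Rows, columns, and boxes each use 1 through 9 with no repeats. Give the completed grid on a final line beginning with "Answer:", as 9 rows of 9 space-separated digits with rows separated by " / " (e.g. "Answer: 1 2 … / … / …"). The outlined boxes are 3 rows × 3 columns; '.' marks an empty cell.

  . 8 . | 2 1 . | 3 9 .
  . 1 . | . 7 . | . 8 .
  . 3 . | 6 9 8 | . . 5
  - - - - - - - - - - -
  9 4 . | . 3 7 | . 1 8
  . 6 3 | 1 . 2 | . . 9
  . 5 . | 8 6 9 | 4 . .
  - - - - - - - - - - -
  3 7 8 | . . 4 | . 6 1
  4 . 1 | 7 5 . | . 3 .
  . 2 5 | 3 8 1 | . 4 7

Step 1. [r4c3∈{2}] r4c3 has the single candidate 2. So r4c3=2.
Step 2. [r6c3∈{7}] r6c3's peers cover all but 7, so r6c3=7.
Step 3. [r7c7∈{2,5,9}] across row 7, 5 lands solely at r7c7. So r7c7=5.
Step 4. [r1c1∈{5,6,7}] r1c1 is the only open cell in row 1 admitting 7, so r1c1=7.
Step 5. [r2c1∈{2,5,6}] col 1 places 5 nowhere but r2c1, so r2c1=5.
Step 6. [r8c9∈{2}] r8c9's peers cover all but 2 ⇒ r8c9=2.
Step 7. [r2c7∈{2,6}] r2c7 is the only open cell in row 2 admitting 2 ⇒ r2c7=2.
Step 8. [r3c3∈{4}] only 4 remains possible at r3c3 ⇒ r3c3=4.
Step 9. [r3c8∈{7}] only 7 remains possible at r3c8, so r3c8=7.
Step 10. [r1c3∈{6}] r1c3 is down to just 6, so r1c3=6.
Step 11. [r9c7∈{9}] only 9 remains possible at r9c7, so r9c7=9.
Step 12. [r1c9∈{4}] r1c9 is down to just 4, so r1c9=4.
Step 13. [r3c1∈{2}] r3c1 has the single candidate 2 ⇒ r3c1=2.
Step 14. [r8c6∈{6}] r8c6 has the single candidate 6 ⇒ r8c6=6.
Step 15. [r6c9∈{3}] r6c9 is down to just 3. So r6c9=3.
Step 16. [r5c1∈{8}] r5c1 has the single candidate 8 ⇒ r5c1=8.
Step 17. [r4c4∈{5}] r4c4's peers cover all but 5, so r4c4=5.
Step 18. [r3c7∈{1}] r3c7's peers cover all but 1. So r3c7=1.
Step 19. [r6c1∈{1}] nothing but 1 survives at r6c1, so r6c1=1.
Step 20. [r5c7∈{7}] r5c7 is down to just 7. So r5c7=7.
Step 21. [r9c1∈{6}] r9c1's peers cover all but 6, so r9c1=6.
Step 22. [r7c5∈{2}] r7c5 has the single candidate 2. So r7c5=2.
Step 23. [r4c7∈{6}] r4c7's peers cover all but 6. So r4c7=6.
Step 24. [r7c4∈{9}] r7c4's peers cover all but 9 ⇒ r7c4=9.
Step 25. [r2c9∈{6}] r2c9 has the single candidate 6, so r2c9=6.
Step 26. [r2c6∈{3}] only 3 remains possible at r2c6. So r2c6=3.
Step 27. [r5c5∈{4}] r5c5 has the single candidate 4. So r5c5=4.
Step 28. [r2c3∈{9}] r2c3 has the single candidate 9. So r2c3=9.
Step 29. [r8c7∈{8}] nothing but 8 survives at r8c7 ⇒ r8c7=8.
Step 30. [r2c4∈{4}] r2c4's peers cover all but 4 ⇒ r2c4=4.
Step 31. [r6c8∈{2}] r6c8 is down to just 2, so r6c8=2.
Step 32. [r1c6∈{5}] r1c6 is down to just 5. So r1c6=5.
Step 33. [r5c8∈{5}] only 5 remains possible at r5c8, so r5c8=5.
Step 34. [r8c2∈{9}] r8c2 is down to just 9 ⇒ r8c2=9.

Answer: 7 8 6 2 1 5 3 9 4 / 5 1 9 4 7 3 2 8 6 / 2 3 4 6 9 8 1 7 5 / 9 4 2 5 3 7 6 1 8 / 8 6 3 1 4 2 7 5 9 / 1 5 7 8 6 9 4 2 3 / 3 7 8 9 2 4 5 6 1 / 4 9 1 7 5 6 8 3 2 / 6 2 5 3 8 1 9 4 7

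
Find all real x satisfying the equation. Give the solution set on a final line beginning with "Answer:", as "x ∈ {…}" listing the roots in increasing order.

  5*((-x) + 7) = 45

Step 1. [5*((-x) + 7) = 45] 5·(inner) — divide through by 5, so div: (-x) + 7 = 9.
Step 2. [(-x) + 7 = 9] 7 comes off first (subtract 7). So sub: -x = 2.
Step 3. [-x = 2] LHS negated; negate both sides, so neg: x = -2.

Answer: x ∈ {-2}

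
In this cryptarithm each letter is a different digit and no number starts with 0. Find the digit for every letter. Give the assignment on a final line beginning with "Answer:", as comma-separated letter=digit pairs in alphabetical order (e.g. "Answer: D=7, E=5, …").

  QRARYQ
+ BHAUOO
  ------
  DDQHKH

Step 1. [col 1: Q + O ≡ H (mod 10)] no forcing yet in column 1 (carry-in 0); H=1 is free and consistent — try it. So H=1.
Step 2. [col 1: Q + O ≡ H (mod 10)] column 1 (Q + O ≡ H (mod 10), carry-in 0) doesn't pin O yet; pick O=6 and continue. So O=6.
Step 3. [col 1: Q + O ≡ H (mod 10)] from column 1 (O=6, H=1, carry-in 0, digits 1,6 already taken and all letters distinct): Q must equal 5 ⇒ Q=5.
Step 4. [col 2: Y + O ≡ K (mod 10)] several values work for Y in column 2 (Y + O ≡ K (mod 10), carry-in 1); try Y=0. So Y=0.
Step 5. [col 2: Y + O ≡ K (mod 10)] in column 2 we have Y+O≡K with carry-in 1; given Y=0, O=6 and digits 0,1,5,6 already taken and all letters distinct, that pins K to 7. So K=7.
Step 6. [col 3: R + U ≡ H (mod 10)] no forcing yet in column 3 (carry-in 0); U=3 is free and consistent — try it ⇒ U=3.
Step 7. [col 3: R + U ≡ H (mod 10)] column 3 reads R+U+carry(0)=H with U=3, H=1; with digits 0,1,3,5,6,7 already taken and all letters distinct, the only value for R is 8. So R=8.
Step 8. [col 4: A + A ≡ Q (mod 10)] in column 4 we have A+A≡Q with carry-in 1; given Q=5 and digits 0,1,3,5,6,7,8 already taken and all letters distinct, that pins A to 2. So A=2.
Step 9. [col 5: R + H ≡ D (mod 10)] in column 5 we have R+H≡D with carry-in 0; given R=8, H=1 and digits 0,1,2,3,5,6,7,8 already taken and all letters distinct, that pins D to 9. So D=9.
Step 10. [col 6: Q + B ≡ D (mod 10)] column 6 reads Q+B+carry(0)=D with Q=5, D=9; with digits 0,1,2,3,5,6,7,8,9 already taken and all letters distinct, the only value for B is 4. So B=4.

Answer: A=2, B=4, D=9, H=1, K=7, O=6, Q=5, R=8, U=3, Y=0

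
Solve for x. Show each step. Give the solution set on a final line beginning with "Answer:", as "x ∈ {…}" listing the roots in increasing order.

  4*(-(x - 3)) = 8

Step 1. [4*(-(x - 3)) = 8] LHS = 4·(…); ÷4 both sides ⇒ div: -(x - 3) = 2.
Step 2. [-(x - 3) = 2] LHS negated; negate both sides. So neg: x - 3 = -2.
Step 3. [x - 3 = -2] the outer -3 inverts by adding 3, so sub: x = 1.

Answer: x ∈ {1}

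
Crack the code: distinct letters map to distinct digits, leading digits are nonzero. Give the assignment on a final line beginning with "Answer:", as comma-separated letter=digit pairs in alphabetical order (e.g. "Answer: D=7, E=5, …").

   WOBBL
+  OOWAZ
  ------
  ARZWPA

Step 1. [col 1: L + Z ≡ A (mod 10)] several values work for A in column 1 (L + Z ≡ A (mod 10), carry-in 0); try A=1 ⇒ A=1.
Step 2. [col 1: L + Z ≡ A (mod 10)] no forcing yet in column 1 (carry-in 0); L=5 is free and consistent — try it, so L=5.
Step 3. [col 1: L + Z ≡ A (mod 10)] column 1 reads L+Z+carry(0)=A with L=5, A=1; with digits 1,5 already taken and all letters distinct, the only value for Z is 6. So Z=6.
Step 4. [col 2: B + A ≡ P (mod 10)] column 2 (B + A ≡ P (mod 10), carry-in 1) doesn't pin B yet; pick B=0 and continue ⇒ B=0.
Step 5. [col 2: B + A ≡ P (mod 10)] in column 2 we have B+A≡P with carry-in 1; given B=0, A=1 and digits 0,1,5,6 already taken and all letters distinct, that pins P to 2, so P=2.
Step 6. [col 3: B + W ≡ W (mod 10)] no forcing yet in column 3 (carry-in 0); W=4 is free and consistent — try it. So W=4.
Step 7. [col 4: O + O ≡ Z (mod 10)] no forcing yet in column 4 (carry-in 0); O=8 is free and consistent — try it. So O=8.
Step 8. [col 5: W + O ≡ R (mod 10)] from column 5 (W=4, O=8, carry-in 1, digits 0,1,2,4,5,6,8 already taken and all letters distinct): R must equal 3 ⇒ R=3.

Answer: A=1, B=0, L=5, O=8, P=2, R=3, W=4, Z=6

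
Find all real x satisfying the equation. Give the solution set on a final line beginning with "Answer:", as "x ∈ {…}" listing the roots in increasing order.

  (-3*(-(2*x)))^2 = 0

Step 1. [(-3*(-(2*x)))^2 = 0] 0 ≥ 0, LHS is (·)² — take ±√, so sqrt: -3*(-(2*x)) = 0.
Step 2. [-3*(-(2*x)) = 0] divide by the outer -3 ⇒ div: -(2*x) = 0.
Step 3. [-(2*x) = 0] LHS negated; negate both sides. So neg: 2*x = 0.
Step 4. [2*x = 0] LHS = 2·(…); ÷2 both sides ⇒ div: x = 0.

Answer: x ∈ {0}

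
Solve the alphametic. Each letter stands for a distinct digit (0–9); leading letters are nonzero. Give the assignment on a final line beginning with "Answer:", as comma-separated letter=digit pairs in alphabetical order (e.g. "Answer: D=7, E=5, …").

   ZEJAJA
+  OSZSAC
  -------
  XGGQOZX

Step 1. [col 1: A + C ≡ X (mod 10)] column 1 (A + C ≡ X (mod 10), carry-in 0) doesn't pin C yet; pick C=4 and continue, so C=4.
Step 2. [col 1: A + C ≡ X (mod 10)] no forcing yet in column 1 (carry-in 0); A=7 is free and consistent — try it, so A=7.
Step 3. [col 1: A + C ≡ X (mod 10)] column 1: given A=7, C=4, carry-in 0, and digits 4,7 already taken and all letters distinct, A+C≡X (mod 10) forces X=1, so X=1.
Step 4. [col 2: J + A ≡ Z (mod 10)] Z=3 is one option consistent with column 2 (J + A ≡ Z (mod 10), carry-in 1) — take it. So Z=3.
Step 5. [col 2: J + A ≡ Z (mod 10)] column 2 reads J+A+carry(1)=Z with A=7, Z=3; with digits 1,3,4,7 already taken and all letters distinct, the only value for J is 5 ⇒ J=5.
Step 6. [col 3: A + S ≡ O (mod 10)] no forcing yet in column 3 (carry-in 1); O=6 is free and consistent — try it, so O=6.
Step 7. [col 3: A + S ≡ O (mod 10)] from column 3 (A=7, O=6, carry-in 1, digits 1,3,4,5,6,7 already taken and all letters distinct): S must equal 8, so S=8.
Step 8. [col 4: J + Z ≡ Q (mod 10)] column 4: given J=5, Z=3, carry-in 1, and digits 1,3,4,5,6,7,8 already taken and all letters distinct, J+Z≡Q (mod 10) forces Q=9 ⇒ Q=9.
Step 9. [col 5: E + S ≡ G (mod 10)] from column 5 (S=8, carry-in 0, digits 1,3,4,5,6,7,8,9 already taken and all letters distinct): G must equal 0 ⇒ G=0.
Step 10. [col 5: E + S ≡ G (mod 10)] column 5: given S=8, G=0, carry-in 0, and digits 0,1,3,4,5,6,7,8,9 already taken and all letters distinct, E+S≡G (mod 10) forces E=2 ⇒ E=2.

Answer: A=7, C=4, E=2, G=0, J=5, O=6, Q=9, S=8, X=1, Z=3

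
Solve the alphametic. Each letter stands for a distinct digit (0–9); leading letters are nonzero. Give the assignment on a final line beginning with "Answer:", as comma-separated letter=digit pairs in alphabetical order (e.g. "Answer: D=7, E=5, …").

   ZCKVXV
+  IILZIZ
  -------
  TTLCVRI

Step 1. [col 1: V + Z ≡ I (mod 10)] several values work for Z in column 1 (V + Z ≡ I (mod 10), carry-in 0); try Z=9, so Z=9.
Step 2. [col 1: V + Z ≡ I (mod 10)] several values work for V in column 1 (V + Z ≡ I (mod 10), carry-in 0); try V=3 ⇒ V=3.
Step 3. [col 1: V + Z ≡ I (mod 10)] from column 1 (V=3, Z=9, carry-in 0, digits 3,9 already taken and all letters distinct): I must equal 2 ⇒ I=2.
Step 4. [T] the sum has 7 digits but both addends have 6; that extra leading digit T is the final carry, namely 1 ⇒ T=1.
Step 5. [col 2: X + I ≡ R (mod 10)] several values work for R in column 2 (X + I ≡ R (mod 10), carry-in 1); try R=0, so R=0.
Step 6. [col 2: X + I ≡ R (mod 10)] column 2 reads X+I+carry(1)=R with I=2, R=0; with digits 0,1,2,3,9 already taken and all letters distinct, the only value for X is 7 ⇒ X=7.
Step 7. [col 4: K + L ≡ C (mod 10)] several values work for C in column 4 (K + L ≡ C (mod 10), carry-in 1); try C=5 ⇒ C=5.
Step 8. [col 4: K + L ≡ C (mod 10)] column 4 (K + L ≡ C (mod 10), carry-in 1) doesn't pin L yet; pick L=8 and continue, so L=8.
Step 9. [col 4: K + L ≡ C (mod 10)] in column 4 we have K+L≡C with carry-in 1; given L=8, C=5 and digits 0,1,2,3,5,7,8,9 already taken and all letters distinct, that pins K to 6, so K=6.

Answer: C=5, I=2, K=6, L=8, R=0, T=1, V=3, X=7, Z=9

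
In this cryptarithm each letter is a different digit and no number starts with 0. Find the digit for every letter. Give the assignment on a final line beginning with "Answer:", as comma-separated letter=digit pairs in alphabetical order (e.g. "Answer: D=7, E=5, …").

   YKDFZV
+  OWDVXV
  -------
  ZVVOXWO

Step 1. [col 1: V + V ≡ O (mod 10)] column 1 (V + V ≡ O (mod 10), carry-in 0) doesn't pin V yet; pick V=3 and continue ⇒ V=3.
Step 2. [Z] the sum has 7 digits but both addends have 6; that extra leading digit Z is the final carry, namely 1. So Z=1.
Step 3. [col 1: V + V ≡ O (mod 10)] from column 1 (V=3, carry-in 0, digits 1,3 already taken and all letters distinct): O must equal 6. So O=6.
Step 4. [col 2: Z + X ≡ W (mod 10)] no forcing yet in column 2 (carry-in 0); W=0 is free and consistent — try it, so W=0.
Step 5. [col 2: Z + X ≡ W (mod 10)] from column 2 (Z=1, W=0, carry-in 0, digits 0,1,3,6 already taken and all letters distinct): X must equal 9. So X=9.
Step 6. [col 3: F + V ≡ X (mod 10)] column 3 reads F+V+carry(1)=X with V=3, X=9; with digits 0,1,3,6,9 already taken and all letters distinct, the only value for F is 5. So F=5.
Step 7. [col 4: D + D ≡ O (mod 10)] column 4: given O=6, carry-in 0, and digits 0,1,3,5,6,9 already taken and all letters distinct, D+D≡O (mod 10) forces D=8 ⇒ D=8.
Step 8. [col 5: K + W ≡ V (mod 10)] column 5 reads K+W+carry(1)=V with W=0, V=3; with digits 0,1,3,5,6,8,9 already taken and all letters distinct, the only value for K is 2, so K=2.
Step 9. [col 6: Y + O ≡ V (mod 10)] in column 6 we have Y+O≡V with carry-in 0; given O=6, V=3 and digits 0,1,2,3,5,6,8,9 already taken and all letters distinct, that pins Y to 7 ⇒ Y=7.

Answer: D=8, F=5, K=2, O=6, V=3, W=0, X=9, Y=7, Z=1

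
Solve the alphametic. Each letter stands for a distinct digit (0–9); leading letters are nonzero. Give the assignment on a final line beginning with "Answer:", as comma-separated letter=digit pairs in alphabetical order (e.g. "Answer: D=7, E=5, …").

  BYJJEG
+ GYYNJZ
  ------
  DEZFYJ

Step 1. [col 1: G + Z ≡ J (mod 10)] no forcing yet in column 1 (carry-in 0); J=2 is free and consistent — try it, so J=2.
Step 2. [col 1: G + Z ≡ J (mod 10)] column 1 (G + Z ≡ J (mod 10), carry-in 0) doesn't pin G yet; pick G=3 and continue. So G=3.
Step 3. [col 1: G + Z ≡ J (mod 10)] in column 1 we have G+Z≡J with carry-in 0; given G=3, J=2 and digits 2,3 already taken and all letters distinct, that pins Z to 9. So Z=9.
Step 4. [col 2: E + J ≡ Y (mod 10)] column 2 (E + J ≡ Y (mod 10), carry-in 1) doesn't pin Y yet; pick Y=7 and continue. So Y=7.
Step 5. [col 2: E + J ≡ Y (mod 10)] column 2 reads E+J+carry(1)=Y with J=2, Y=7; with digits 2,3,7,9 already taken and all letters distinct, the only value for E is 4 ⇒ E=4.
Step 6. [col 3: J + N ≡ F (mod 10)] column 3 (J + N ≡ F (mod 10), carry-in 0) doesn't pin N yet; pick N=6 and continue, so N=6.
Step 7. [col 3: J + N ≡ F (mod 10)] column 3 reads J+N+carry(0)=F with J=2, N=6; with digits 2,3,4,6,7,9 already taken and all letters distinct, the only value for F is 8. So F=8.
Step 8. [col 6: B + G ≡ D (mod 10)] from column 6 (G=3, carry-in 1, digits 2,3,4,6,7,8,9 already taken and all letters distinct): D must equal 5. So D=5.
Step 9. [col 6: B + G ≡ D (mod 10)] from column 6 (G=3, D=5, carry-in 1, digits 2,3,4,5,6,7,8,9 already taken and all letters distinct): B must equal 1, so B=1.

Answer: B=1, D=5, E=4, F=8, G=3, J=2, N=6, Y=7, Z=9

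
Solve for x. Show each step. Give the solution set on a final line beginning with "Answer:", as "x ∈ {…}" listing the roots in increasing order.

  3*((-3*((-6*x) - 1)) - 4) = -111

Step 1. [3*((-3*((-6*x) - 1)) - 4) = -111] leading coefficient 3: divide by 3 ⇒ div: (-3*((-6*x) - 1)) - 4 = -37.
Step 2. [(-3*((-6*x) - 1)) - 4 = -37] 4 comes off first (add 4). So sub: -3*((-6*x) - 1) = -33.
Step 3. [-3*((-6*x) - 1) = -33] -3·(inner) — divide through by -3, so div: (-6*x) - 1 = 11.
Step 4. [(-6*x) - 1 = 11] -1 is outermost — add 1 both sides. So sub: -6*x = 12.
Step 5. [-6*x = 12] LHS = -6·(…); ÷-6 both sides, so div: x = -2.

Answer: x ∈ {-2}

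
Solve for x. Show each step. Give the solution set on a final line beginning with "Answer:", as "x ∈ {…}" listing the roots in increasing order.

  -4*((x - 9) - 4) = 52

Step 1. [-4*((x - 9) - 4) = 52] divide by the outer -4 ⇒ div: (x - 9) - 4 = -13.
Step 2. [(x - 9) - 4 = -13] -4 is outermost — add 4 both sides. So sub: x - 9 = -9.
Step 3. [x - 9 = -9] the outer -9 inverts by adding 9. So sub: x = 0.

Answer: x ∈ {0}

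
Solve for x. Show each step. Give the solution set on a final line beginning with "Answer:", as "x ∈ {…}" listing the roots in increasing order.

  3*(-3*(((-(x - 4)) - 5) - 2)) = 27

Step 1. [3*(-3*(((-(x - 4)) - 5) - 2)) = 27] 3 out front; divide by 3 ⇒ div: -3*(((-(x - 4)) - 5) - 2) = 9.
Step 2. [-3*(((-(x - 4)) - 5) - 2) = 9] -3·(inner) — divide through by -3, so div: ((-(x - 4)) - 5) - 2 = -3.
Step 3. [((-(x - 4)) - 5) - 2 = -3] -2 is outermost — add 2 both sides. So sub: (-(x - 4)) - 5 = -1.
Step 4. [(-(x - 4)) - 5 = -1] -5 is outermost — add 5 both sides, so sub: -(x - 4) = 4.
Step 5. [-(x - 4) = 4] LHS negated; negate both sides. So neg: x - 4 = -4.
Step 6. [x - 4 = -4] -4 is outermost — add 4 both sides ⇒ sub: x = 0.

Answer: x ∈ {0}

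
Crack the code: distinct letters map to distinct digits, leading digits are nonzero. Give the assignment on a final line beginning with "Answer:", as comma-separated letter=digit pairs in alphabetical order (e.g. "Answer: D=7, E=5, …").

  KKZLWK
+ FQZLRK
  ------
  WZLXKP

Step 1. [col 1: K + K ≡ P (mod 10)] column 1 (K + K ≡ P (mod 10), carry-in 0) doesn't pin K yet; pick K=5 and continue, so K=5.
Step 2. [col 1: K + K ≡ P (mod 10)] in column 1 we have K+K≡P with carry-in 0; given K=5 and digits 5 already taken and all letters distinct, that pins P to 0. So P=0.
Step 3. [col 2: W + R ≡ K (mod 10)] several values work for W in column 2 (W + R ≡ K (mod 10), carry-in 1); try W=8 ⇒ W=8.
Step 4. [col 2: W + R ≡ K (mod 10)] column 2: given W=8, K=5, carry-in 1, and digits 0,5,8 already taken and all letters distinct, W+R≡K (mod 10) forces R=6, so R=6.
Step 5. [col 3: L + L ≡ X (mod 10)] L=4 is one option consistent with column 3 (L + L ≡ X (mod 10), carry-in 1) — take it ⇒ L=4.
Step 6. [col 3: L + L ≡ X (mod 10)] in column 3 we have L+L≡X with carry-in 1; given L=4 and digits 0,4,5,6,8 already taken and all letters distinct, that pins X to 9 ⇒ X=9.
Step 7. [col 4: Z + Z ≡ L (mod 10)] column 4 (Z + Z ≡ L (mod 10), carry-in 0) doesn't pin Z yet; pick Z=7 and continue. So Z=7.
Step 8. [col 5: K + Q ≡ Z (mod 10)] from column 5 (K=5, Z=7, carry-in 1, digits 0,4,5,6,7,8,9 already taken and all letters distinct): Q must equal 1, so Q=1.
Step 9. [col 6: K + F ≡ W (mod 10)] in column 6 we have K+F≡W with carry-in 0; given K=5, W=8 and digits 0,1,4,5,6,7,8,9 already taken and all letters distinct, that pins F to 3 ⇒ F=3.

Answer: F=3, K=5, L=4, P=0, Q=1, R=6, W=8, X=9, Z=7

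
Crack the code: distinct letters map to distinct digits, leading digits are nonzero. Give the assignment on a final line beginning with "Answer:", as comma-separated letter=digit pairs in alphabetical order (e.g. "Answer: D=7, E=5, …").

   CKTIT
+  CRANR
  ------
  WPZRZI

Step 1. [col 1: T + R ≡ I (mod 10)] R=3 is one option consistent with column 1 (T + R ≡ I (mod 10), carry-in 0) — take it ⇒ R=3.
Step 2. [col 1: T + R ≡ I (mod 10)] no forcing yet in column 1 (carry-in 0); T=4 is free and consistent — try it, so T=4.
Step 3. [col 1: T + R ≡ I (mod 10)] column 1: given T=4, R=3, carry-in 0, and digits 3,4 already taken and all letters distinct, T+R≡I (mod 10) forces I=7. So I=7.
Step 4. [col 2: I + N ≡ Z (mod 10)] N=9 is one option consistent with column 2 (I + N ≡ Z (mod 10), carry-in 0) — take it, so N=9.
Step 5. [W] W is the leading digit of a 6-digit sum of two 5-digit numbers; the final carry is exactly 1 ⇒ W=1.
Step 6. [col 2: I + N ≡ Z (mod 10)] column 2: given I=7, N=9, carry-in 0, and digits 1,3,4,7,9 already taken and all letters distinct, I+N≡Z (mod 10) forces Z=6 ⇒ Z=6.
Step 7. [col 3: T + A ≡ R (mod 10)] column 3 reads T+A+carry(1)=R with T=4, R=3; with digits 1,3,4,6,7,9 already taken and all letters distinct, the only value for A is 8. So A=8.
Step 8. [col 4: K + R ≡ Z (mod 10)] column 4: given R=3, Z=6, carry-in 1, and digits 1,3,4,6,7,8,9 already taken and all letters distinct, K+R≡Z (mod 10) forces K=2 ⇒ K=2.
Step 9. [col 5: C + C ≡ P (mod 10)] from column 5 (nothing yet, carry-in 0, digits 1,2,3,4,6,7,8,9 already taken and all letters distinct): P must equal 0, so P=0.
Step 10. [col 5: C + C ≡ P (mod 10)] column 5: given P=0, carry-in 0, and digits 0,1,2,3,4,6,7,8,9 already taken and all letters distinct, C+C≡P (mod 10) forces C=5, so C=5.

Answer: A=8, C=5, I=7, K=2, N=9, P=0, R=3, T=4, W=1, Z=6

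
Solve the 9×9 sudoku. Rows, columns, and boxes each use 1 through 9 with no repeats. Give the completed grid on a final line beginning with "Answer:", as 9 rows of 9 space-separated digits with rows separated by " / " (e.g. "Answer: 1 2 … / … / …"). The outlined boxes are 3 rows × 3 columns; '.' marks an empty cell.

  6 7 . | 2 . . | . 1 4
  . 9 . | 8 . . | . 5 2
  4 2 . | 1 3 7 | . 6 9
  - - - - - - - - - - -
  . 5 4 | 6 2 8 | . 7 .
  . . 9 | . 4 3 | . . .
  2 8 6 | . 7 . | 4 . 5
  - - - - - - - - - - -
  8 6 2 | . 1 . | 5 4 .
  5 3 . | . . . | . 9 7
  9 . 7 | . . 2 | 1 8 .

Step 1. [r4c1∈{1,3}] 3 has one home in box 4: r4c1. So r4c1=3.
Step 2. [r1c6∈{5,9}] 5 has one home in col 6: r1c6. So r1c6=5.
Step 3. [r3c7∈{8}] r3c7 is down to just 8. So r3c7=8.
Step 4. [r2c5∈{6}] only 6 remains possible at r2c5 ⇒ r2c5=6.
Step 5. [r9c9∈{3,6}] across row 9, 6 lands solely at r9c9 ⇒ r9c9=6.
Step 6. [r9c4∈{3,4,5}] r9c4 is the only open cell in row 9 admitting 3 ⇒ r9c4=3.
Step 7. [r6c4∈{9}] r6c4 is down to just 9 ⇒ r6c4=9.
Step 8. [r1c7∈{3}] r1c7 has the single candidate 3, so r1c7=3.
Step 9. [r5c2∈{1}] nothing but 1 survives at r5c2, so r5c2=1.
Step 10. [r8c3∈{1}] r8c3 has the single candidate 1, so r8c3=1.
Step 11. [r5c8∈{2}] nothing but 2 survives at r5c8 ⇒ r5c8=2.
Step 12. [r2c6∈{4}] nothing but 4 survives at r2c6 ⇒ r2c6=4.
Step 13. [r3c3∈{5}] r3c3 has the single candidate 5, so r3c3=5.
Step 14. [r5c4∈{5}] only 5 remains possible at r5c4 ⇒ r5c4=5.
Step 15. [r5c1∈{7}] only 7 remains possible at r5c1, so r5c1=7.
Step 16. [r8c5∈{8}] nothing but 8 survives at r8c5. So r8c5=8.
Step 17. [r4c9∈{1}] r4c9's peers cover all but 1, so r4c9=1.
Step 18. [r1c3∈{8}] only 8 remains possible at r1c3, so r1c3=8.
Step 19. [r7c9∈{3}] r7c9 has the single candidate 3, so r7c9=3.
Step 20. [r2c3∈{3}] only 3 remains possible at r2c3 ⇒ r2c3=3.
Step 21. [r7c6∈{9}] r7c6 has the single candidate 9. So r7c6=9.
Step 22. [r1c5∈{9}] nothing but 9 survives at r1c5 ⇒ r1c5=9.
Step 23. [r7c4∈{7}] r7c4's peers cover all but 7 ⇒ r7c4=7.
Step 24. [r2c7∈{7}] r2c7's peers cover all but 7, so r2c7=7.
Step 25. [r8c4∈{4}] only 4 remains possible at r8c4 ⇒ r8c4=4.
Step 26. [r6c8∈{3}] r6c8 has the single candidate 3. So r6c8=3.
Step 27. [r2c1∈{1}] nothing but 1 survives at r2c1, so r2c1=1.
Step 28. [r8c7∈{2}] r8c7 is down to just 2, so r8c7=2.
Step 29. [r9c5∈{5}] r9c5's peers cover all but 5. So r9c5=5.
Step 30. [r6c6∈{1}] r6c6's peers cover all but 1 ⇒ r6c6=1.
Step 31. [r9c2∈{4}] nothing but 4 survives at r9c2 ⇒ r9c2=4.
Step 32. [r5c9∈{8}] r5c9 is down to just 8 ⇒ r5c9=8.
Step 33. [r8c6∈{6}] only 6 remains possible at r8c6, so r8c6=6.
Step 34. [r5c7∈{6}] r5c7 is down to just 6. So r5c7=6.
Step 35. [r4c7∈{9}] nothing but 9 survives at r4c7 ⇒ r4c7=9.

Answer: 6 7 8 2 9 5 3 1 4 / 1 9 3 8 6 4 7 5 2 / 4 2 5 1 3 7 8 6 9 / 3 5 4 6 2 8 9 7 1 / 7 1 9 5 4 3 6 2 8 / 2 8 6 9 7 1 4 3 5 / 8 6 2 7 1 9 5 4 3 / 5 3 1 4 8 6 2 9 7 / 9 4 7 3 5 2 1 8 6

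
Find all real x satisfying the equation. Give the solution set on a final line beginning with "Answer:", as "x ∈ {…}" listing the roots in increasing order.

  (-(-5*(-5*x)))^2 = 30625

Step 1. [(-(-5*(-5*x)))^2 = 30625] 30625 ≥ 0, LHS is (·)² — take ±√. So sqrt: -(-5*(-5*x)) = 175 or -175.
Step 2. [-(-5*(-5*x)) = 175 or -175] leading − — multiply by −1 ⇒ neg: -5*(-5*x) = -175 or 175.
Step 3. [-5*(-5*x) = -175 or 175] -5 out front; divide by -5. So div: -5*x = 35 or -35.
Step 4. [-5*x = 35 or -35] -5·(inner) — divide through by -5 ⇒ div: x = -7 or 7.

Answer: x ∈ {-7, 7}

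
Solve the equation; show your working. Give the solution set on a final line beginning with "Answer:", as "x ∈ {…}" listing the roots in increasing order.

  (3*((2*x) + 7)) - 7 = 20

Step 1. [(3*((2*x) + 7)) - 7 = 20] the outer -7 inverts by adding 7. So sub: 3*((2*x) + 7) = 27.
Step 2. [3*((2*x) + 7) = 27] divide by the outer 3, so div: (2*x) + 7 = 9.
Step 3. [(2*x) + 7 = 9] peel the +7: subtract 7 from each side, so sub: 2*x = 2.
Step 4. [2*x = 2] 2·(inner) — divide through by 2, so div: x = 1.

Answer: x ∈ {1}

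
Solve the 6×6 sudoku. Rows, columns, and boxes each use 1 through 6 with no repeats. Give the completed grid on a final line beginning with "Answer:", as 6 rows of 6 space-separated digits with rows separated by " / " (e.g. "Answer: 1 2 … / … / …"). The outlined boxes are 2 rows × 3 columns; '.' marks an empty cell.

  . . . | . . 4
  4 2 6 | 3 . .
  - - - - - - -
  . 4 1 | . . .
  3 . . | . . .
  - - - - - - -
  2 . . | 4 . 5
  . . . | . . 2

Step 1. [r2c5∈{1,5}] row 2 places 5 nowhere but r2c5, so r2c5=5.
Step 2. [r5c3∈{3}] nothing but 3 survives at r5c3 ⇒ r5c3=3.
Step 3. [r1c3∈{5}] r1c3 has the single candidate 5 ⇒ r1c3=5.
Step 4. [r1c1∈{1}] r1c1 is down to just 1 ⇒ r1c1=1.
Step 5. [r4c5∈{1,2,4,6}] across row 4, 4 lands solely at r4c5, so r4c5=4.
Step 6. [r6c5∈{1,3,6}] across row 6, 3 lands solely at r6c5. So r6c5=3.
Step 7. [r5c5∈{1,6}] r5c5 is the only open cell in col 5 admitting 1, so r5c5=1.
Step 8. [r6c4∈{6}] nothing but 6 survives at r6c4, so r6c4=6.
Step 9. [r3c1∈{5,6}] col 1 places 6 nowhere but r3c1 ⇒ r3c1=6.
Step 10. [r1c4∈{2}] r1c4's peers cover all but 2, so r1c4=2.
Step 11. [r4c4∈{1,5}] across col 4, 1 lands solely at r4c4. So r4c4=1.
Step 12. [r6c1∈{5}] r6c1 is down to just 5. So r6c1=5.
Step 13. [r1c5∈{6}] r1c5 is down to just 6 ⇒ r1c5=6.
Step 14. [r3c4∈{5}] r3c4 is down to just 5, so r3c4=5.
Step 15. [r4c6∈{6}] nothing but 6 survives at r4c6 ⇒ r4c6=6.
Step 16. [r2c6∈{1}] r2c6 is down to just 1, so r2c6=1.
Step 17. [r5c2∈{6}] r5c2's peers cover all but 6. So r5c2=6.
Step 18. [r6c2∈{1}] r6c2 has the single candidate 1 ⇒ r6c2=1.
Step 19. [r3c5∈{2}] nothing but 2 survives at r3c5 ⇒ r3c5=2.
Step 20. [r4c3∈{2}] r4c3 has the single candidate 2, so r4c3=2.
Step 21. [r3c6∈{3}] nothing but 3 survives at r3c6. So r3c6=3.
Step 22. [r4c2∈{5}] r4c2 is down to just 5, so r4c2=5.
Step 23. [r1c2∈{3}] r1c2 has the single candidate 3. So r1c2=3.
Step 24. [r6c3∈{4}] nothing but 4 survives at r6c3, so r6c3=4.

Answer: 1 3 5 2 6 4 / 4 2 6 3 5 1 / 6 4 1 5 2 3 / 3 5 2 1 4 6 / 2 6 3 4 1 5 / 5 1 4 6 3 2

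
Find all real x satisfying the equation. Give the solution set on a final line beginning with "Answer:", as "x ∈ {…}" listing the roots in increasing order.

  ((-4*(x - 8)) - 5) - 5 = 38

Step 1. [((-4*(x - 8)) - 5) - 5 = 38] peel the -5: add 5 from each side ⇒ sub: (-4*(x - 8)) - 5 = 43.
Step 2. [(-4*(x - 8)) - 5 = 43] peel the -5: add 5 from each side ⇒ sub: -4*(x - 8) = 48.
Step 3. [-4*(x - 8) = 48] leading coefficient -4: divide by -4 ⇒ div: x - 8 = -12.
Step 4. [x - 8 = -12] -8 is outermost — add 8 both sides, so sub: x = -4.

Answer: x ∈ {-4}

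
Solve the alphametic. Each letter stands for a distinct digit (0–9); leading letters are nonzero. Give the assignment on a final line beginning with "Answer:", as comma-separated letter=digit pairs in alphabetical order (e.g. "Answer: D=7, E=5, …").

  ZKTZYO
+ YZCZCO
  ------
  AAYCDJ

Step 1. [col 1: O + O ≡ J (mod 10)] J=8 is one option consistent with column 1 (O + O ≡ J (mod 10), carry-in 0) — take it ⇒ J=8.
Step 2. [col 1: O + O ≡ J (mod 10)] O=9 is one option consistent with column 1 (O + O ≡ J (mod 10), carry-in 0) — take it, so O=9.
Step 3. [col 2: Y + C ≡ D (mod 10)] Y=1 is one option consistent with column 2 (Y + C ≡ D (mod 10), carry-in 1) — take it. So Y=1.
Step 4. [col 2: Y + C ≡ D (mod 10)] several values work for D in column 2 (Y + C ≡ D (mod 10), carry-in 1); try D=6. So D=6.
Step 5. [col 2: Y + C ≡ D (mod 10)] in column 2 we have Y+C≡D with carry-in 1; given Y=1, D=6 and digits 1,6,8,9 already taken and all letters distinct, that pins C to 4 ⇒ C=4.
Step 6. [col 3: Z + Z ≡ C (mod 10)] no forcing yet in column 3 (carry-in 0); Z=2 is free and consistent — try it ⇒ Z=2.
Step 7. [col 4: T + C ≡ Y (mod 10)] in column 4 we have T+C≡Y with carry-in 0; given C=4, Y=1 and digits 1,2,4,6,8,9 already taken and all letters distinct, that pins T to 7, so T=7.
Step 8. [col 5: K + Z ≡ A (mod 10)] column 5 reads K+Z+carry(1)=A with Z=2; with digits 1,2,4,6,7,8,9 already taken and all letters distinct, the only value for A is 3 ⇒ A=3.
Step 9. [col 5: K + Z ≡ A (mod 10)] column 5: given Z=2, A=3, carry-in 1, and digits 1,2,3,4,6,7,8,9 already taken and all letters distinct, K+Z≡A (mod 10) forces K=0 ⇒ K=0.

Answer: A=3, C=4, D=6, J=8, K=0, O=9, T=7, Y=1, Z=2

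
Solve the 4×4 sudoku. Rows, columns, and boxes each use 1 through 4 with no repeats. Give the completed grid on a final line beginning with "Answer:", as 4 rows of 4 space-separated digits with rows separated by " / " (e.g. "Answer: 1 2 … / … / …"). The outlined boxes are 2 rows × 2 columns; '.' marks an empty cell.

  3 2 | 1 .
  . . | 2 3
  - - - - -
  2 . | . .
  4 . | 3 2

Step 1. [r4c2∈{1}] nothing but 1 survives at r4c2 ⇒ r4c2=1.
Step 2. [r3c3∈{4}] nothing but 4 survives at r3c3. So r3c3=4.
Step 3. [r3c4∈{1}] nothing but 1 survives at r3c4, so r3c4=1.
Step 4. [r2c1∈{1}] nothing but 1 survives at r2c1, so r2c1=1.
Step 5. [r2c2∈{4}] r2c2's peers cover all but 4. So r2c2=4.
Step 6. [r3c2∈{3}] r3c2 is down to just 3 ⇒ r3c2=3.
Step 7. [r1c4∈{4}] only 4 remains possible at r1c4 ⇒ r1c4=4.

Answer: 3 2 1 4 / 1 4 2 3 / 2 3 4 1 / 4 1 3 2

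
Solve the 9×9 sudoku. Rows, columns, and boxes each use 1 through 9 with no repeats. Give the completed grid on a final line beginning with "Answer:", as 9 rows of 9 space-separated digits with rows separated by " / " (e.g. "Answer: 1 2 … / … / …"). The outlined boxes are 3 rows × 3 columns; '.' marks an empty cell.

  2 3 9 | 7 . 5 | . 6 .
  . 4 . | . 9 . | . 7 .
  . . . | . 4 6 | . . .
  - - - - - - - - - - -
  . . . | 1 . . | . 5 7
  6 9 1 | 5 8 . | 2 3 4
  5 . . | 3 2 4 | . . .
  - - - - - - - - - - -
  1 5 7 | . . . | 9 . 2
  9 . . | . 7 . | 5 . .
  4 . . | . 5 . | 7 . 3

Step 1. [r6c3∈{8}] r6c3's peers cover all but 8 ⇒ r6c3=8.
Step 2. [r2c6∈{1,2,3,8}] in box 2, 3 fits only at r2c6 ⇒ r2c6=3.
Step 3. [r7c6∈{8}] r7c6 has the single candidate 8, so r7c6=8.
Step 4. [r8c9∈{1,6,8}] across box 9, 6 lands solely at r8c9 ⇒ r8c9=6.
Step 5. [r3c2∈{1,7,8}] across col 2, 1 lands solely at r3c2. So r3c2=1.
Step 6. [r4c7∈{6,8}] 8 has one home in row 4: r4c7. So r4c7=8.
Step 7. [r1c9∈{1,8}] row 1 places 8 nowhere but r1c9. So r1c9=8.
Step 8. [r2c4∈{2,8}] across row 2, 2 lands solely at r2c4 ⇒ r2c4=2.
Step 9. [r9c2∈{2,6,8}] across col 2, 6 lands solely at r9c2, so r9c2=6.
Step 10. [r9c3∈{2}] only 2 remains possible at r9c3. So r9c3=2.
Step 11. [r2c7∈{1}] r2c7 is down to just 1 ⇒ r2c7=1.
Step 12. [r9c8∈{1,8}] 8 has one home in row 9: r9c8 ⇒ r9c8=8.
Step 13. [r8c8∈{1,4}] across box 9, 1 lands solely at r8c8. So r8c8=1.
Step 14. [r6c8∈{9}] r6c8 is down to just 9. So r6c8=9.
Step 15. [r7c4∈{4,6}] across col 4, 6 lands solely at r7c4. So r7c4=6.
Step 16. [r3c3∈{5}] only 5 remains possible at r3c3. So r3c3=5.
Step 17. [r9c4∈{9}] r9c4 is down to just 9 ⇒ r9c4=9.
Step 18. [r2c1∈{8}] r2c1 has the single candidate 8. So r2c1=8.
Step 19. [r4c1∈{3}] r4c1's peers cover all but 3. So r4c1=3.
Step 20. [r4c3∈{4}] only 4 remains possible at r4c3 ⇒ r4c3=4.
Step 21. [r7c5∈{3}] only 3 remains possible at r7c5 ⇒ r7c5=3.
Step 22. [r7c8∈{4}] nothing but 4 survives at r7c8, so r7c8=4.
Step 23. [r9c6∈{1}] r9c6's peers cover all but 1. So r9c6=1.
Step 24. [r3c7∈{3}] r3c7's peers cover all but 3 ⇒ r3c7=3.
Step 25. [r2c3∈{6}] r2c3 has the single candidate 6 ⇒ r2c3=6.
Step 26. [r1c7∈{4}] only 4 remains possible at r1c7. So r1c7=4.
Step 27. [r6c2∈{7}] nothing but 7 survives at r6c2. So r6c2=7.
Step 28. [r6c7∈{6}] nothing but 6 survives at r6c7. So r6c7=6.
Step 29. [r4c2∈{2}] r4c2 is down to just 2 ⇒ r4c2=2.
Step 30. [r8c3∈{3}] nothing but 3 survives at r8c3. So r8c3=3.
Step 31. [r8c4∈{4}] r8c4's peers cover all but 4, so r8c4=4.
Step 32. [r3c8∈{2}] nothing but 2 survives at r3c8 ⇒ r3c8=2.
Step 33. [r6c9∈{1}] r6c9 is down to just 1, so r6c9=1.
Step 34. [r3c1∈{7}] r3c1 has the single candidate 7, so r3c1=7.
Step 35. [r4c6∈{9}] only 9 remains possible at r4c6. So r4c6=9.
Step 36. [r4c5∈{6}] r4c5 is down to just 6. So r4c5=6.
Step 37. [r8c2∈{8}] nothing but 8 survives at r8c2, so r8c2=8.
Step 38. [r8c6∈{2}] r8c6 has the single candidate 2. So r8c6=2.
Step 39. [r3c4∈{8}] nothing but 8 survives at r3c4 ⇒ r3c4=8.
Step 40. [r3c9∈{9}] nothing but 9 survives at r3c9 ⇒ r3c9=9.
Step 41. [r1c5∈{1}] only 1 remains possible at r1c5 ⇒ r1c5=1.
Step 42. [r2c9∈{5}] r2c9 is down to just 5 ⇒ r2c9=5.
Step 43. [r5c6∈{7}] r5c6 has the single candidate 7, so r5c6=7.

Answer: 2 3 9 7 1 5 4 6 8 / 8 4 6 2 9 3 1 7 5 / 7 1 5 8 4 6 3 2 9 / 3 2 4 1 6 9 8 5 7 / 6 9 1 5 8 7 2 3 4 / 5 7 8 3 2 4 6 9 1 / 1 5 7 6 3 8 9 4 2 / 9 8 3 4 7 2 5 1 6 / 4 6 2 9 5 1 7 8 3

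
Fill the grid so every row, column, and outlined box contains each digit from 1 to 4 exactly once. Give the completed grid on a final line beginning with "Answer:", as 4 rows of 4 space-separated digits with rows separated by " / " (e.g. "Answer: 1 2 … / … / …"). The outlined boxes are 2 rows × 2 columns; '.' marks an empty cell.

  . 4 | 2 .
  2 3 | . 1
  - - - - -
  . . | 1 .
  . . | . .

Step 1. [r4c3∈{3,4}] col 3 places 3 nowhere but r4c3, so r4c3=3.
Step 2. [r3c2∈{2}] r3c2's peers cover all but 2 ⇒ r3c2=2.
Step 3. [r3c4∈{4}] r3c4 is down to just 4. So r3c4=4.
Step 4. [r1c1∈{1}] r1c1 is down to just 1 ⇒ r1c1=1.
Step 5. [r2c3∈{4}] nothing but 4 survives at r2c3. So r2c3=4.
Step 6. [r1c4∈{3}] nothing but 3 survives at r1c4 ⇒ r1c4=3.
Step 7. [r4c4∈{2}] only 2 remains possible at r4c4 ⇒ r4c4=2.
Step 8. [r3c1∈{3}] r3c1 has the single candidate 3 ⇒ r3c1=3.
Step 9. [r4c2∈{1}] r4c2 has the single candidate 1, so r4c2=1.
Step 10. [r4c1∈{4}] only 4 remains possible at r4c1. So r4c1=4.

Answer: 1 4 2 3 / 2 3 4 1 / 3 2 1 4 / 4 1 3 2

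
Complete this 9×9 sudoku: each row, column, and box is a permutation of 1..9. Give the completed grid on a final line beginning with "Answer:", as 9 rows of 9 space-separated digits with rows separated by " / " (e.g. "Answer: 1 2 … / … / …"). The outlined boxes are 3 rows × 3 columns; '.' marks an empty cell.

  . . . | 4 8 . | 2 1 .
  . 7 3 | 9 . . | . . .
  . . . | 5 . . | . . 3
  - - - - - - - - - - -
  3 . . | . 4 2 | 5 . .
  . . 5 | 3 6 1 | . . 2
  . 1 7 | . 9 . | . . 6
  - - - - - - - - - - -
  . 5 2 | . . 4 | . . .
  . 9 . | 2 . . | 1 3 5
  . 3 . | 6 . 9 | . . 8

Step 1. [r1c2∈{6}] nothing but 6 survives at r1c2 ⇒ r1c2=6.
Step 2. [r4c2∈{8}] only 8 remains possible at r4c2, so r4c2=8.
Step 3. [r8c5∈{7}] r8c5 has the single candidate 7 ⇒ r8c5=7.
Step 4. [r2c9∈{4}] r2c9 has the single candidate 4, so r2c9=4.
Step 5. [r1c3∈{9}] only 9 remains possible at r1c3. So r1c3=9.
Step 6. [r1c9∈{7}] r1c9's peers cover all but 7. So r1c9=7.
Step 7. [r5c2∈{4}] nothing but 4 survives at r5c2, so r5c2=4.
Step 8. [r7c4∈{1,8}] col 4 places 1 nowhere but r7c4. So r7c4=1.
Step 9. [r7c1∈{6,7,8}] in row 7, 8 fits only at r7c1. So r7c1=8.
Step 10. [r3c3∈{1,4,8}] in col 3, 8 fits only at r3c3, so r3c3=8.
Step 11. [r9c1∈{1,4,7}] r9c1 is the only open cell in col 1 admitting 7. So r9c1=7.
Step 12. [r6c4∈{8}] only 8 remains possible at r6c4 ⇒ r6c4=8.
Step 13. [r3c1∈{1,2,4}] across row 3, 4 lands solely at r3c1, so r3c1=4.
Step 14. [r2c8∈{5,6,8}] in col 8, 5 fits only at r2c8 ⇒ r2c8=5.
Step 15. [r9c7∈{4}] r9c7 has the single candidate 4. So r9c7=4.
Step 16. [r7c9∈{9}] r7c9 is down to just 9, so r7c9=9.
Step 17. [r4c8∈{7,9}] r4c8 is the only open cell in row 4 admitting 9. So r4c8=9.
Step 18. [r3c8∈{6}] only 6 remains possible at r3c8, so r3c8=6.
Step 19. [r2c1∈{1,2}] in col 1, 1 fits only at r2c1 ⇒ r2c1=1.
Step 20. [r5c8∈{7,8}] in col 8, 8 fits only at r5c8. So r5c8=8.
Step 21. [r4c3∈{6}] nothing but 6 survives at r4c3 ⇒ r4c3=6.
Step 22. [r7c8∈{7}] only 7 remains possible at r7c8. So r7c8=7.
Step 23. [r3c5∈{1,2}] across row 3, 1 lands solely at r3c5, so r3c5=1.
Step 24. [r2c6∈{6}] nothing but 6 survives at r2c6 ⇒ r2c6=6.
Step 25. [r6c6∈{5}] r6c6 has the single candidate 5, so r6c6=5.
Step 26. [r8c6∈{8}] only 8 remains possible at r8c6, so r8c6=8.
Step 27. [r2c5∈{2}] r2c5 has the single candidate 2. So r2c5=2.
Step 28. [r8c3∈{4}] nothing but 4 survives at r8c3, so r8c3=4.
Step 29. [r9c5∈{5}] r9c5 is down to just 5, so r9c5=5.
Step 30. [r3c7∈{9}] only 9 remains possible at r3c7. So r3c7=9.
Step 31. [r4c4∈{7}] r4c4's peers cover all but 7. So r4c4=7.
Step 32. [r1c6∈{3}] nothing but 3 survives at r1c6 ⇒ r1c6=3.
Step 33. [r5c1∈{9}] r5c1's peers cover all but 9, so r5c1=9.
Step 34. [r3c6∈{7}] r3c6 has the single candidate 7 ⇒ r3c6=7.
Step 35. [r8c1∈{6}] r8c1 is down to just 6 ⇒ r8c1=6.
Step 36. [r9c8∈{2}] r9c8's peers cover all but 2, so r9c8=2.
Step 37. [r6c1∈{2}] only 2 remains possible at r6c1. So r6c1=2.
Step 38. [r2c7∈{8}] only 8 remains possible at r2c7, so r2c7=8.
Step 39. [r3c2∈{2}] nothing but 2 survives at r3c2, so r3c2=2.
Step 40. [r4c9∈{1}] r4c9 has the single candidate 1 ⇒ r4c9=1.
Step 41. [r7c5∈{3}] r7c5 is down to just 3 ⇒ r7c5=3.
Step 42. [r1c1∈{5}] r1c1's peers cover all but 5. So r1c1=5.
Step 43. [r5c7∈{7}] r5c7 has the single candidate 7. So r5c7=7.
Step 44. [r7c7∈{6}] r7c7's peers cover all but 6. So r7c7=6.
Step 45. [r9c3∈{1}] only 1 remains possible at r9c3 ⇒ r9c3=1.
Step 46. [r6c8∈{4}] r6c8 is down to just 4 ⇒ r6c8=4.
Step 47. [r6c7∈{3}] nothing but 3 survives at r6c7. So r6c7=3.

Answer: 5 6 9 4 8 3 2 1 7 / 1 7 3 9 2 6 8 5 4 / 4 2 8 5 1 7 9 6 3 / 3 8 6 7 4 2 5 9 1 / 9 4 5 3 6 1 7 8 2 / 2 1 7 8 9 5 3 4 6 / 8 5 2 1 3 4 6 7 9 / 6 9 4 2 7 8 1 3 5 / 7 3 1 6 5 9 4 2 8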